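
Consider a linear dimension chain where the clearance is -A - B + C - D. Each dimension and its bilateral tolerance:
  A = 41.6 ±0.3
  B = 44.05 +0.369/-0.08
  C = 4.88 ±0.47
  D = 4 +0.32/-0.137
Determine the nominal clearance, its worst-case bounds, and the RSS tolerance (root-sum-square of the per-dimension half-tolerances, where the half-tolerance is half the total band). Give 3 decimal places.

Stack each dimension's contribution:
  -A: nom -41.600 → Σnom=-41.600; wc +0.300/-0.300 → slack +0.300/-0.300; half-tol=0.300, Σhalf²=0.090000
  -B: nom -44.050 → Σnom=-85.650; wc +0.080/-0.369 → slack +0.380/-0.669; half-tol=0.225, Σhalf²=0.140400
  +C: nom +4.880 → Σnom=-80.770; wc +0.470/-0.470 → slack +0.850/-1.139; half-tol=0.470, Σhalf²=0.361300
  -D: nom -4.000 → Σnom=-84.770; wc +0.137/-0.320 → slack +0.987/-1.459; half-tol=0.229, Σhalf²=0.413513
Nominal = -84.770. Worst-case = [-84.770 - 1.459, -84.770 + 0.987] = [-86.229, -83.783]. RSS = √0.413513 = 0.643.

nominal=-84.770 wc=[-86.229,-83.783] rss=0.643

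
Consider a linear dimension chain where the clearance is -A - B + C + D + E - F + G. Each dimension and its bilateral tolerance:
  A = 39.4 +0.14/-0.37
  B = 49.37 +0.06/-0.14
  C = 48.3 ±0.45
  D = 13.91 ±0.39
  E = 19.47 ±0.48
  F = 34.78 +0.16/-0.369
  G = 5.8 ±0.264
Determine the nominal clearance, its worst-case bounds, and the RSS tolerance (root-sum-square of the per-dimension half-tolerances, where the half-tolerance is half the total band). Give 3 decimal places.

nominal=-36.070 wc=[-38.014,-33.607] rss=0.894

Stack each dimension's contribution:
  -A: nom -39.400 → Σnom=-39.400; wc +0.370/-0.140 → slack +0.370/-0.140; half-tol=0.255, Σhalf²=0.065025
  -B: nom -49.370 → Σnom=-88.770; wc +0.140/-0.060 → slack +0.510/-0.200; half-tol=0.100, Σhalf²=0.075025
  +C: nom +48.300 → Σnom=-40.470; wc +0.450/-0.450 → slack +0.960/-0.650; half-tol=0.450, Σhalf²=0.277525
  +D: nom +13.910 → Σnom=-26.560; wc +0.390/-0.390 → slack +1.350/-1.040; half-tol=0.390, Σhalf²=0.429625
  +E: nom +19.470 → Σnom=-7.090; wc +0.480/-0.480 → slack +1.830/-1.520; half-tol=0.480, Σhalf²=0.660025
  -F: nom -34.780 → Σnom=-41.870; wc +0.369/-0.160 → slack +2.199/-1.680; half-tol=0.265, Σhalf²=0.729985
  +G: nom +5.800 → Σnom=-36.070; wc +0.264/-0.264 → slack +2.463/-1.944; half-tol=0.264, Σhalf²=0.799681
Nominal = -36.070. Worst-case = [-36.070 - 1.944, -36.070 + 2.463] = [-38.014, -33.607]. RSS = √0.799681 = 0.894.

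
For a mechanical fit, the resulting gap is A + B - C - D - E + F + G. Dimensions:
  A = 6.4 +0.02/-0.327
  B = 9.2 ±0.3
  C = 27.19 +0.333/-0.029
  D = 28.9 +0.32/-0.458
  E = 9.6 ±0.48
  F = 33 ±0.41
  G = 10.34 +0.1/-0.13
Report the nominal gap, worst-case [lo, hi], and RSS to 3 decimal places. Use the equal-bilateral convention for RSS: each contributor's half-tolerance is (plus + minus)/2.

nominal=-6.750 wc=[-9.050,-4.953] rss=0.846

Stack each dimension's contribution:
  +A: nom +6.400 → Σnom=6.400; wc +0.020/-0.327 → slack +0.020/-0.327; half-tol=0.174, Σhalf²=0.030102
  +B: nom +9.200 → Σnom=15.600; wc +0.300/-0.300 → slack +0.320/-0.627; half-tol=0.300, Σhalf²=0.120102
  -C: nom -27.190 → Σnom=-11.590; wc +0.029/-0.333 → slack +0.349/-0.960; half-tol=0.181, Σhalf²=0.152863
  -D: nom -28.900 → Σnom=-40.490; wc +0.458/-0.320 → slack +0.807/-1.280; half-tol=0.389, Σhalf²=0.304184
  -E: nom -9.600 → Σnom=-50.090; wc +0.480/-0.480 → slack +1.287/-1.760; half-tol=0.480, Σhalf²=0.534584
  +F: nom +33.000 → Σnom=-17.090; wc +0.410/-0.410 → slack +1.697/-2.170; half-tol=0.410, Σhalf²=0.702684
  +G: nom +10.340 → Σnom=-6.750; wc +0.100/-0.130 → slack +1.797/-2.300; half-tol=0.115, Σhalf²=0.715909
Nominal = -6.750. Worst-case = [-6.750 - 2.300, -6.750 + 1.797] = [-9.050, -4.953]. RSS = √0.715909 = 0.846.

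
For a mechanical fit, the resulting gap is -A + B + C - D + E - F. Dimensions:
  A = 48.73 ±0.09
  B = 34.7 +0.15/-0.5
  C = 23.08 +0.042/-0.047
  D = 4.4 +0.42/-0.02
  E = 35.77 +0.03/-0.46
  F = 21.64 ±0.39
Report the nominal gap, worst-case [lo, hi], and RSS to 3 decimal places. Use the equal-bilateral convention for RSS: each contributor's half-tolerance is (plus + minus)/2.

nominal=18.780 wc=[16.873,19.502] rss=0.613

Stack each dimension's contribution:
  -A: nom -48.730 → Σnom=-48.730; wc +0.090/-0.090 → slack +0.090/-0.090; half-tol=0.090, Σhalf²=0.008100
  +B: nom +34.700 → Σnom=-14.030; wc +0.150/-0.500 → slack +0.240/-0.590; half-tol=0.325, Σhalf²=0.113725
  +C: nom +23.080 → Σnom=9.050; wc +0.042/-0.047 → slack +0.282/-0.637; half-tol=0.044, Σhalf²=0.115705
  -D: nom -4.400 → Σnom=4.650; wc +0.020/-0.420 → slack +0.302/-1.057; half-tol=0.220, Σhalf²=0.164105
  +E: nom +35.770 → Σnom=40.420; wc +0.030/-0.460 → slack +0.332/-1.517; half-tol=0.245, Σhalf²=0.224130
  -F: nom -21.640 → Σnom=18.780; wc +0.390/-0.390 → slack +0.722/-1.907; half-tol=0.390, Σhalf²=0.376230
Nominal = 18.780. Worst-case = [18.780 - 1.907, 18.780 + 0.722] = [16.873, 19.502]. RSS = √0.376230 = 0.613.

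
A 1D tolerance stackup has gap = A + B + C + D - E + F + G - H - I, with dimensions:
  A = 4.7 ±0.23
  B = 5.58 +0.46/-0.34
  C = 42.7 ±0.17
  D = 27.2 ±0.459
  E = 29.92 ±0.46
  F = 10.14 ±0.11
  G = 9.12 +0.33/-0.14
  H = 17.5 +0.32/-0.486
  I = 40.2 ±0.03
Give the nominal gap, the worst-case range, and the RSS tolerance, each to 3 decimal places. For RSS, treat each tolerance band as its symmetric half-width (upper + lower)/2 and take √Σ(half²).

Stack each dimension's contribution:
  +A: nom +4.700 → Σnom=4.700; wc +0.230/-0.230 → slack +0.230/-0.230; half-tol=0.230, Σhalf²=0.052900
  +B: nom +5.580 → Σnom=10.280; wc +0.460/-0.340 → slack +0.690/-0.570; half-tol=0.400, Σhalf²=0.212900
  +C: nom +42.700 → Σnom=52.980; wc +0.170/-0.170 → slack +0.860/-0.740; half-tol=0.170, Σhalf²=0.241800
  +D: nom +27.200 → Σnom=80.180; wc +0.459/-0.459 → slack +1.319/-1.199; half-tol=0.459, Σhalf²=0.452481
  -E: nom -29.920 → Σnom=50.260; wc +0.460/-0.460 → slack +1.779/-1.659; half-tol=0.460, Σhalf²=0.664081
  +F: nom +10.140 → Σnom=60.400; wc +0.110/-0.110 → slack +1.889/-1.769; half-tol=0.110, Σhalf²=0.676181
  +G: nom +9.120 → Σnom=69.520; wc +0.330/-0.140 → slack +2.219/-1.909; half-tol=0.235, Σhalf²=0.731406
  -H: nom -17.500 → Σnom=52.020; wc +0.486/-0.320 → slack +2.705/-2.229; half-tol=0.403, Σhalf²=0.893815
  -I: nom -40.200 → Σnom=11.820; wc +0.030/-0.030 → slack +2.735/-2.259; half-tol=0.030, Σhalf²=0.894715
Nominal = 11.820. Worst-case = [11.820 - 2.259, 11.820 + 2.735] = [9.561, 14.555]. RSS = √0.894715 = 0.946.

nominal=11.820 wc=[9.561,14.555] rss=0.946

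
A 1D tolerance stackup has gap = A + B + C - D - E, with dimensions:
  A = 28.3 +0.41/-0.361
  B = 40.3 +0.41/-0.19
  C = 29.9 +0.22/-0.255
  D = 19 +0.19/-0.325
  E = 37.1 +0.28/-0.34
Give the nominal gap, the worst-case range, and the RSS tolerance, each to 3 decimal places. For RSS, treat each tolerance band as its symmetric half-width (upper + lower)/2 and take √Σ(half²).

nominal=42.400 wc=[41.124,44.105] rss=0.676

Stack each dimension's contribution:
  +A: nom +28.300 → Σnom=28.300; wc +0.410/-0.361 → slack +0.410/-0.361; half-tol=0.385, Σhalf²=0.148610
  +B: nom +40.300 → Σnom=68.600; wc +0.410/-0.190 → slack +0.820/-0.551; half-tol=0.300, Σhalf²=0.238610
  +C: nom +29.900 → Σnom=98.500; wc +0.220/-0.255 → slack +1.040/-0.806; half-tol=0.237, Σhalf²=0.295016
  -D: nom -19.000 → Σnom=79.500; wc +0.325/-0.190 → slack +1.365/-0.996; half-tol=0.258, Σhalf²=0.361323
  -E: nom -37.100 → Σnom=42.400; wc +0.340/-0.280 → slack +1.705/-1.276; half-tol=0.310, Σhalf²=0.457423
Nominal = 42.400. Worst-case = [42.400 - 1.276, 42.400 + 1.705] = [41.124, 44.105]. RSS = √0.457423 = 0.676.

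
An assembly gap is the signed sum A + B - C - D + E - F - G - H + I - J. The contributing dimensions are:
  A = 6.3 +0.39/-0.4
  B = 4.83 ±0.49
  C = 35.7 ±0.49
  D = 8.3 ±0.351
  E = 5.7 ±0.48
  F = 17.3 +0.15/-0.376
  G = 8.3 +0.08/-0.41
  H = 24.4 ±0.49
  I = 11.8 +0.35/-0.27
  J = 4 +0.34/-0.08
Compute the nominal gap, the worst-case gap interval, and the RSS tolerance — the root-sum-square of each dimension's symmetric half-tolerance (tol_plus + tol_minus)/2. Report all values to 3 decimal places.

nominal=-69.370 wc=[-72.911,-65.463] rss=1.224

Stack each dimension's contribution:
  +A: nom +6.300 → Σnom=6.300; wc +0.390/-0.400 → slack +0.390/-0.400; half-tol=0.395, Σhalf²=0.156025
  +B: nom +4.830 → Σnom=11.130; wc +0.490/-0.490 → slack +0.880/-0.890; half-tol=0.490, Σhalf²=0.396125
  -C: nom -35.700 → Σnom=-24.570; wc +0.490/-0.490 → slack +1.370/-1.380; half-tol=0.490, Σhalf²=0.636225
  -D: nom -8.300 → Σnom=-32.870; wc +0.351/-0.351 → slack +1.721/-1.731; half-tol=0.351, Σhalf²=0.759426
  +E: nom +5.700 → Σnom=-27.170; wc +0.480/-0.480 → slack +2.201/-2.211; half-tol=0.480, Σhalf²=0.989826
  -F: nom -17.300 → Σnom=-44.470; wc +0.376/-0.150 → slack +2.577/-2.361; half-tol=0.263, Σhalf²=1.058995
  -G: nom -8.300 → Σnom=-52.770; wc +0.410/-0.080 → slack +2.987/-2.441; half-tol=0.245, Σhalf²=1.119020
  -H: nom -24.400 → Σnom=-77.170; wc +0.490/-0.490 → slack +3.477/-2.931; half-tol=0.490, Σhalf²=1.359120
  +I: nom +11.800 → Σnom=-65.370; wc +0.350/-0.270 → slack +3.827/-3.201; half-tol=0.310, Σhalf²=1.455220
  -J: nom -4.000 → Σnom=-69.370; wc +0.080/-0.340 → slack +3.907/-3.541; half-tol=0.210, Σhalf²=1.499320
Nominal = -69.370. Worst-case = [-69.370 - 3.541, -69.370 + 3.907] = [-72.911, -65.463]. RSS = √1.499320 = 1.224.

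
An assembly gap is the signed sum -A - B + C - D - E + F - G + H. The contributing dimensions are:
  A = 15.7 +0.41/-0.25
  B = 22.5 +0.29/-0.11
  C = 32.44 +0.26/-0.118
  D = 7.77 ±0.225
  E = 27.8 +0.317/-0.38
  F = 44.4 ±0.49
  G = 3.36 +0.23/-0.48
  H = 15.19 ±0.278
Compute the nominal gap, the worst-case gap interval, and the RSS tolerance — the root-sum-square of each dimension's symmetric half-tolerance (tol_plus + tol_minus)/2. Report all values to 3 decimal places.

Stack each dimension's contribution:
  -A: nom -15.700 → Σnom=-15.700; wc +0.250/-0.410 → slack +0.250/-0.410; half-tol=0.330, Σhalf²=0.108900
  -B: nom -22.500 → Σnom=-38.200; wc +0.110/-0.290 → slack +0.360/-0.700; half-tol=0.200, Σhalf²=0.148900
  +C: nom +32.440 → Σnom=-5.760; wc +0.260/-0.118 → slack +0.620/-0.818; half-tol=0.189, Σhalf²=0.184621
  -D: nom -7.770 → Σnom=-13.530; wc +0.225/-0.225 → slack +0.845/-1.043; half-tol=0.225, Σhalf²=0.235246
  -E: nom -27.800 → Σnom=-41.330; wc +0.380/-0.317 → slack +1.225/-1.360; half-tol=0.349, Σhalf²=0.356698
  +F: nom +44.400 → Σnom=3.070; wc +0.490/-0.490 → slack +1.715/-1.850; half-tol=0.490, Σhalf²=0.596798
  -G: nom -3.360 → Σnom=-0.290; wc +0.480/-0.230 → slack +2.195/-2.080; half-tol=0.355, Σhalf²=0.722823
  +H: nom +15.190 → Σnom=14.900; wc +0.278/-0.278 → slack +2.473/-2.358; half-tol=0.278, Σhalf²=0.800107
Nominal = 14.900. Worst-case = [14.900 - 2.358, 14.900 + 2.473] = [12.542, 17.373]. RSS = √0.800107 = 0.894.

nominal=14.900 wc=[12.542,17.373] rss=0.894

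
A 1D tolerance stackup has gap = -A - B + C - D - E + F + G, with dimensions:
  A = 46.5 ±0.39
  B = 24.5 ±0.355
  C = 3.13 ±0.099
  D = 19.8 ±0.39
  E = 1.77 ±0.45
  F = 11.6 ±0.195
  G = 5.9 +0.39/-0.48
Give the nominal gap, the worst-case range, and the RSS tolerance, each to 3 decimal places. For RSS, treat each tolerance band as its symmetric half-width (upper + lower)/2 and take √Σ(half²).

Stack each dimension's contribution:
  -A: nom -46.500 → Σnom=-46.500; wc +0.390/-0.390 → slack +0.390/-0.390; half-tol=0.390, Σhalf²=0.152100
  -B: nom -24.500 → Σnom=-71.000; wc +0.355/-0.355 → slack +0.745/-0.745; half-tol=0.355, Σhalf²=0.278125
  +C: nom +3.130 → Σnom=-67.870; wc +0.099/-0.099 → slack +0.844/-0.844; half-tol=0.099, Σhalf²=0.287926
  -D: nom -19.800 → Σnom=-87.670; wc +0.390/-0.390 → slack +1.234/-1.234; half-tol=0.390, Σhalf²=0.440026
  -E: nom -1.770 → Σnom=-89.440; wc +0.450/-0.450 → slack +1.684/-1.684; half-tol=0.450, Σhalf²=0.642526
  +F: nom +11.600 → Σnom=-77.840; wc +0.195/-0.195 → slack +1.879/-1.879; half-tol=0.195, Σhalf²=0.680551
  +G: nom +5.900 → Σnom=-71.940; wc +0.390/-0.480 → slack +2.269/-2.359; half-tol=0.435, Σhalf²=0.869776
Nominal = -71.940. Worst-case = [-71.940 - 2.359, -71.940 + 2.269] = [-74.299, -69.671]. RSS = √0.869776 = 0.933.

nominal=-71.940 wc=[-74.299,-69.671] rss=0.933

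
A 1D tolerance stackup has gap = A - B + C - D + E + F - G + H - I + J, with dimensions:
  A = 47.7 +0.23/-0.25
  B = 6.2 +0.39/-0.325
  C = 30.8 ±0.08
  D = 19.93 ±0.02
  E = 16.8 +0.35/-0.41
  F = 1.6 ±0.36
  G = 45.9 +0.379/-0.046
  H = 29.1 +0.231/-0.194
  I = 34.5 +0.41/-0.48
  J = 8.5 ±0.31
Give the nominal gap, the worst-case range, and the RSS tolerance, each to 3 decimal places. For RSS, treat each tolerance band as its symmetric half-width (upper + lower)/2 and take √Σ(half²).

nominal=27.970 wc=[25.167,30.402] rss=0.922

Stack each dimension's contribution:
  +A: nom +47.700 → Σnom=47.700; wc +0.230/-0.250 → slack +0.230/-0.250; half-tol=0.240, Σhalf²=0.057600
  -B: nom -6.200 → Σnom=41.500; wc +0.325/-0.390 → slack +0.555/-0.640; half-tol=0.358, Σhalf²=0.185406
  +C: nom +30.800 → Σnom=72.300; wc +0.080/-0.080 → slack +0.635/-0.720; half-tol=0.080, Σhalf²=0.191806
  -D: nom -19.930 → Σnom=52.370; wc +0.020/-0.020 → slack +0.655/-0.740; half-tol=0.020, Σhalf²=0.192206
  +E: nom +16.800 → Σnom=69.170; wc +0.350/-0.410 → slack +1.005/-1.150; half-tol=0.380, Σhalf²=0.336606
  +F: nom +1.600 → Σnom=70.770; wc +0.360/-0.360 → slack +1.365/-1.510; half-tol=0.360, Σhalf²=0.466206
  -G: nom -45.900 → Σnom=24.870; wc +0.046/-0.379 → slack +1.411/-1.889; half-tol=0.212, Σhalf²=0.511363
  +H: nom +29.100 → Σnom=53.970; wc +0.231/-0.194 → slack +1.642/-2.083; half-tol=0.213, Σhalf²=0.556519
  -I: nom -34.500 → Σnom=19.470; wc +0.480/-0.410 → slack +2.122/-2.493; half-tol=0.445, Σhalf²=0.754544
  +J: nom +8.500 → Σnom=27.970; wc +0.310/-0.310 → slack +2.432/-2.803; half-tol=0.310, Σhalf²=0.850644
Nominal = 27.970. Worst-case = [27.970 - 2.803, 27.970 + 2.432] = [25.167, 30.402]. RSS = √0.850644 = 0.922.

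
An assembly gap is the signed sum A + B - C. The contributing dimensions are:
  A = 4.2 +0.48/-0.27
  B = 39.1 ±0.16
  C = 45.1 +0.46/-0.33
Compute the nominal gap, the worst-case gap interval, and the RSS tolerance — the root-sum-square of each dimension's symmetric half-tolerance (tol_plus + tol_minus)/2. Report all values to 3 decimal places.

Stack each dimension's contribution:
  +A: nom +4.200 → Σnom=4.200; wc +0.480/-0.270 → slack +0.480/-0.270; half-tol=0.375, Σhalf²=0.140625
  +B: nom +39.100 → Σnom=43.300; wc +0.160/-0.160 → slack +0.640/-0.430; half-tol=0.160, Σhalf²=0.166225
  -C: nom -45.100 → Σnom=-1.800; wc +0.330/-0.460 → slack +0.970/-0.890; half-tol=0.395, Σhalf²=0.322250
Nominal = -1.800. Worst-case = [-1.800 - 0.890, -1.800 + 0.970] = [-2.690, -0.830]. RSS = √0.322250 = 0.568.

nominal=-1.800 wc=[-2.690,-0.830] rss=0.568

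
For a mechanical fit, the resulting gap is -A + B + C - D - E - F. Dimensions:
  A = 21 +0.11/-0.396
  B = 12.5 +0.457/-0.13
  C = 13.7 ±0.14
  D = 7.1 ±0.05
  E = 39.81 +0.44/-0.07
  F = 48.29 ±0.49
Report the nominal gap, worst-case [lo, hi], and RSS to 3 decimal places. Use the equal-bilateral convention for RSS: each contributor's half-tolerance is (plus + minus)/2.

Stack each dimension's contribution:
  -A: nom -21.000 → Σnom=-21.000; wc +0.396/-0.110 → slack +0.396/-0.110; half-tol=0.253, Σhalf²=0.064009
  +B: nom +12.500 → Σnom=-8.500; wc +0.457/-0.130 → slack +0.853/-0.240; half-tol=0.293, Σhalf²=0.150151
  +C: nom +13.700 → Σnom=5.200; wc +0.140/-0.140 → slack +0.993/-0.380; half-tol=0.140, Σhalf²=0.169751
  -D: nom -7.100 → Σnom=-1.900; wc +0.050/-0.050 → slack +1.043/-0.430; half-tol=0.050, Σhalf²=0.172251
  -E: nom -39.810 → Σnom=-41.710; wc +0.070/-0.440 → slack +1.113/-0.870; half-tol=0.255, Σhalf²=0.237276
  -F: nom -48.290 → Σnom=-90.000; wc +0.490/-0.490 → slack +1.603/-1.360; half-tol=0.490, Σhalf²=0.477376
Nominal = -90.000. Worst-case = [-90.000 - 1.360, -90.000 + 1.603] = [-91.360, -88.397]. RSS = √0.477376 = 0.691.

nominal=-90.000 wc=[-91.360,-88.397] rss=0.691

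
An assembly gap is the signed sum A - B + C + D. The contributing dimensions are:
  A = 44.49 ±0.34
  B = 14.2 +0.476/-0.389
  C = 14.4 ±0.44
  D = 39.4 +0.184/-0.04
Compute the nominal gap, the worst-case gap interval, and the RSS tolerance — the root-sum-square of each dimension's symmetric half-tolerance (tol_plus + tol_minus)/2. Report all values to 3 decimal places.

Stack each dimension's contribution:
  +A: nom +44.490 → Σnom=44.490; wc +0.340/-0.340 → slack +0.340/-0.340; half-tol=0.340, Σhalf²=0.115600
  -B: nom -14.200 → Σnom=30.290; wc +0.389/-0.476 → slack +0.729/-0.816; half-tol=0.432, Σhalf²=0.302656
  +C: nom +14.400 → Σnom=44.690; wc +0.440/-0.440 → slack +1.169/-1.256; half-tol=0.440, Σhalf²=0.496256
  +D: nom +39.400 → Σnom=84.090; wc +0.184/-0.040 → slack +1.353/-1.296; half-tol=0.112, Σhalf²=0.508800
Nominal = 84.090. Worst-case = [84.090 - 1.296, 84.090 + 1.353] = [82.794, 85.443]. RSS = √0.508800 = 0.713.

nominal=84.090 wc=[82.794,85.443] rss=0.713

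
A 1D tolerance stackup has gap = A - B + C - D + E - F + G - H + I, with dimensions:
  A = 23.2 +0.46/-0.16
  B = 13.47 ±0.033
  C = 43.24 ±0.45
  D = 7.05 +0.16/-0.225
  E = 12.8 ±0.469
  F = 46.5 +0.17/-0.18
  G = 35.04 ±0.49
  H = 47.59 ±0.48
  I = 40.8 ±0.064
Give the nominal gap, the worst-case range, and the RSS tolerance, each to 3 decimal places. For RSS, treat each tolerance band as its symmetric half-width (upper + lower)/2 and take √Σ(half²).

nominal=40.470 wc=[37.994,43.321] rss=1.030

Stack each dimension's contribution:
  +A: nom +23.200 → Σnom=23.200; wc +0.460/-0.160 → slack +0.460/-0.160; half-tol=0.310, Σhalf²=0.096100
  -B: nom -13.470 → Σnom=9.730; wc +0.033/-0.033 → slack +0.493/-0.193; half-tol=0.033, Σhalf²=0.097189
  +C: nom +43.240 → Σnom=52.970; wc +0.450/-0.450 → slack +0.943/-0.643; half-tol=0.450, Σhalf²=0.299689
  -D: nom -7.050 → Σnom=45.920; wc +0.225/-0.160 → slack +1.168/-0.803; half-tol=0.193, Σhalf²=0.336745
  +E: nom +12.800 → Σnom=58.720; wc +0.469/-0.469 → slack +1.637/-1.272; half-tol=0.469, Σhalf²=0.556706
  -F: nom -46.500 → Σnom=12.220; wc +0.180/-0.170 → slack +1.817/-1.442; half-tol=0.175, Σhalf²=0.587331
  +G: nom +35.040 → Σnom=47.260; wc +0.490/-0.490 → slack +2.307/-1.932; half-tol=0.490, Σhalf²=0.827431
  -H: nom -47.590 → Σnom=-0.330; wc +0.480/-0.480 → slack +2.787/-2.412; half-tol=0.480, Σhalf²=1.057831
  +I: nom +40.800 → Σnom=40.470; wc +0.064/-0.064 → slack +2.851/-2.476; half-tol=0.064, Σhalf²=1.061927
Nominal = 40.470. Worst-case = [40.470 - 2.476, 40.470 + 2.851] = [37.994, 43.321]. RSS = √1.061927 = 1.030.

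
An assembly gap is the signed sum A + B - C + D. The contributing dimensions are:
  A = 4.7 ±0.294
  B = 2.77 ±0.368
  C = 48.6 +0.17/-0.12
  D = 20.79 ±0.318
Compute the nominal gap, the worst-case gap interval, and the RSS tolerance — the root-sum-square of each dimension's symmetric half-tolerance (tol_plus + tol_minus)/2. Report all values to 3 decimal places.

nominal=-20.340 wc=[-21.490,-19.240] rss=0.587

Stack each dimension's contribution:
  +A: nom +4.700 → Σnom=4.700; wc +0.294/-0.294 → slack +0.294/-0.294; half-tol=0.294, Σhalf²=0.086436
  +B: nom +2.770 → Σnom=7.470; wc +0.368/-0.368 → slack +0.662/-0.662; half-tol=0.368, Σhalf²=0.221860
  -C: nom -48.600 → Σnom=-41.130; wc +0.120/-0.170 → slack +0.782/-0.832; half-tol=0.145, Σhalf²=0.242885
  +D: nom +20.790 → Σnom=-20.340; wc +0.318/-0.318 → slack +1.100/-1.150; half-tol=0.318, Σhalf²=0.344009
Nominal = -20.340. Worst-case = [-20.340 - 1.150, -20.340 + 1.100] = [-21.490, -19.240]. RSS = √0.344009 = 0.587.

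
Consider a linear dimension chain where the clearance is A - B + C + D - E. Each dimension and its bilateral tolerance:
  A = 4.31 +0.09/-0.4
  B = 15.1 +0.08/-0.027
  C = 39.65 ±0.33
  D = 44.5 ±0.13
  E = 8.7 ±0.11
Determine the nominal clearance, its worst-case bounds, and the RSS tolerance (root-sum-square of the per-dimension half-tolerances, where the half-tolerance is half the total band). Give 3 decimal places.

nominal=64.660 wc=[63.610,65.347] rss=0.448

Stack each dimension's contribution:
  +A: nom +4.310 → Σnom=4.310; wc +0.090/-0.400 → slack +0.090/-0.400; half-tol=0.245, Σhalf²=0.060025
  -B: nom -15.100 → Σnom=-10.790; wc +0.027/-0.080 → slack +0.117/-0.480; half-tol=0.053, Σhalf²=0.062887
  +C: nom +39.650 → Σnom=28.860; wc +0.330/-0.330 → slack +0.447/-0.810; half-tol=0.330, Σhalf²=0.171787
  +D: nom +44.500 → Σnom=73.360; wc +0.130/-0.130 → slack +0.577/-0.940; half-tol=0.130, Σhalf²=0.188687
  -E: nom -8.700 → Σnom=64.660; wc +0.110/-0.110 → slack +0.687/-1.050; half-tol=0.110, Σhalf²=0.200787
Nominal = 64.660. Worst-case = [64.660 - 1.050, 64.660 + 0.687] = [63.610, 65.347]. RSS = √0.200787 = 0.448.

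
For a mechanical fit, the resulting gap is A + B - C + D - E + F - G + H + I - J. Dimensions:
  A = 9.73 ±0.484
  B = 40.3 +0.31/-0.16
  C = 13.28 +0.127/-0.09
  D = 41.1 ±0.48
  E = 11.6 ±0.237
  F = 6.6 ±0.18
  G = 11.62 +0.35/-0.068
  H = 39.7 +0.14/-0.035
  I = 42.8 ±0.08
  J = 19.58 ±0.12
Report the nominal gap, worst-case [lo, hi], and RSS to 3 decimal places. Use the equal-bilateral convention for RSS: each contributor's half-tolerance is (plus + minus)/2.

Stack each dimension's contribution:
  +A: nom +9.730 → Σnom=9.730; wc +0.484/-0.484 → slack +0.484/-0.484; half-tol=0.484, Σhalf²=0.234256
  +B: nom +40.300 → Σnom=50.030; wc +0.310/-0.160 → slack +0.794/-0.644; half-tol=0.235, Σhalf²=0.289481
  -C: nom -13.280 → Σnom=36.750; wc +0.090/-0.127 → slack +0.884/-0.771; half-tol=0.108, Σhalf²=0.301253
  +D: nom +41.100 → Σnom=77.850; wc +0.480/-0.480 → slack +1.364/-1.251; half-tol=0.480, Σhalf²=0.531653
  -E: nom -11.600 → Σnom=66.250; wc +0.237/-0.237 → slack +1.601/-1.488; half-tol=0.237, Σhalf²=0.587822
  +F: nom +6.600 → Σnom=72.850; wc +0.180/-0.180 → slack +1.781/-1.668; half-tol=0.180, Σhalf²=0.620222
  -G: nom -11.620 → Σnom=61.230; wc +0.068/-0.350 → slack +1.849/-2.018; half-tol=0.209, Σhalf²=0.663903
  +H: nom +39.700 → Σnom=100.930; wc +0.140/-0.035 → slack +1.989/-2.053; half-tol=0.088, Σhalf²=0.671559
  +I: nom +42.800 → Σnom=143.730; wc +0.080/-0.080 → slack +2.069/-2.133; half-tol=0.080, Σhalf²=0.677959
  -J: nom -19.580 → Σnom=124.150; wc +0.120/-0.120 → slack +2.189/-2.253; half-tol=0.120, Σhalf²=0.692359
Nominal = 124.150. Worst-case = [124.150 - 2.253, 124.150 + 2.189] = [121.897, 126.339]. RSS = √0.692359 = 0.832.

nominal=124.150 wc=[121.897,126.339] rss=0.832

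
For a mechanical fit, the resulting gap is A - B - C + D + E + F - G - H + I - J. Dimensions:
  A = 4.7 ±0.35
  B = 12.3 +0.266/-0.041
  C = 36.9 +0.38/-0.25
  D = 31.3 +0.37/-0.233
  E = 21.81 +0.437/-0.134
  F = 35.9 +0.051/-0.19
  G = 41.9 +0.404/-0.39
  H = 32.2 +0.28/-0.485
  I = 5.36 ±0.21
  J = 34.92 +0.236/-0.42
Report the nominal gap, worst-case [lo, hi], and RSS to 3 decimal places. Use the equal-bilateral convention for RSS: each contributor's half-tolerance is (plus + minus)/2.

Stack each dimension's contribution:
  +A: nom +4.700 → Σnom=4.700; wc +0.350/-0.350 → slack +0.350/-0.350; half-tol=0.350, Σhalf²=0.122500
  -B: nom -12.300 → Σnom=-7.600; wc +0.041/-0.266 → slack +0.391/-0.616; half-tol=0.153, Σhalf²=0.146062
  -C: nom -36.900 → Σnom=-44.500; wc +0.250/-0.380 → slack +0.641/-0.996; half-tol=0.315, Σhalf²=0.245287
  +D: nom +31.300 → Σnom=-13.200; wc +0.370/-0.233 → slack +1.011/-1.229; half-tol=0.301, Σhalf²=0.336189
  +E: nom +21.810 → Σnom=8.610; wc +0.437/-0.134 → slack +1.448/-1.363; half-tol=0.285, Σhalf²=0.417700
  +F: nom +35.900 → Σnom=44.510; wc +0.051/-0.190 → slack +1.499/-1.553; half-tol=0.120, Σhalf²=0.432220
  -G: nom -41.900 → Σnom=2.610; wc +0.390/-0.404 → slack +1.889/-1.957; half-tol=0.397, Σhalf²=0.589829
  -H: nom -32.200 → Σnom=-29.590; wc +0.485/-0.280 → slack +2.374/-2.237; half-tol=0.383, Σhalf²=0.736135
  +I: nom +5.360 → Σnom=-24.230; wc +0.210/-0.210 → slack +2.584/-2.447; half-tol=0.210, Σhalf²=0.780235
  -J: nom -34.920 → Σnom=-59.150; wc +0.420/-0.236 → slack +3.004/-2.683; half-tol=0.328, Σhalf²=0.887819
Nominal = -59.150. Worst-case = [-59.150 - 2.683, -59.150 + 3.004] = [-61.833, -56.146]. RSS = √0.887819 = 0.942.

nominal=-59.150 wc=[-61.833,-56.146] rss=0.942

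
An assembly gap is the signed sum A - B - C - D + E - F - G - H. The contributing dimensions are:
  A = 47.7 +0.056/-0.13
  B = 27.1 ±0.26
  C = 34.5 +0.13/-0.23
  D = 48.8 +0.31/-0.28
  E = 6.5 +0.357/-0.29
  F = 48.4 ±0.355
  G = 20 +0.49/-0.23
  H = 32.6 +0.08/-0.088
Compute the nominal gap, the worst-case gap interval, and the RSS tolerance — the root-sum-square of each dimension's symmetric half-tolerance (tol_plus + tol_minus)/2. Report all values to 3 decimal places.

nominal=-157.200 wc=[-159.245,-155.344] rss=0.750

Stack each dimension's contribution:
  +A: nom +47.700 → Σnom=47.700; wc +0.056/-0.130 → slack +0.056/-0.130; half-tol=0.093, Σhalf²=0.008649
  -B: nom -27.100 → Σnom=20.600; wc +0.260/-0.260 → slack +0.316/-0.390; half-tol=0.260, Σhalf²=0.076249
  -C: nom -34.500 → Σnom=-13.900; wc +0.230/-0.130 → slack +0.546/-0.520; half-tol=0.180, Σhalf²=0.108649
  -D: nom -48.800 → Σnom=-62.700; wc +0.280/-0.310 → slack +0.826/-0.830; half-tol=0.295, Σhalf²=0.195674
  +E: nom +6.500 → Σnom=-56.200; wc +0.357/-0.290 → slack +1.183/-1.120; half-tol=0.324, Σhalf²=0.300326
  -F: nom -48.400 → Σnom=-104.600; wc +0.355/-0.355 → slack +1.538/-1.475; half-tol=0.355, Σhalf²=0.426351
  -G: nom -20.000 → Σnom=-124.600; wc +0.230/-0.490 → slack +1.768/-1.965; half-tol=0.360, Σhalf²=0.555951
  -H: nom -32.600 → Σnom=-157.200; wc +0.088/-0.080 → slack +1.856/-2.045; half-tol=0.084, Σhalf²=0.563007
Nominal = -157.200. Worst-case = [-157.200 - 2.045, -157.200 + 1.856] = [-159.245, -155.344]. RSS = √0.563007 = 0.750.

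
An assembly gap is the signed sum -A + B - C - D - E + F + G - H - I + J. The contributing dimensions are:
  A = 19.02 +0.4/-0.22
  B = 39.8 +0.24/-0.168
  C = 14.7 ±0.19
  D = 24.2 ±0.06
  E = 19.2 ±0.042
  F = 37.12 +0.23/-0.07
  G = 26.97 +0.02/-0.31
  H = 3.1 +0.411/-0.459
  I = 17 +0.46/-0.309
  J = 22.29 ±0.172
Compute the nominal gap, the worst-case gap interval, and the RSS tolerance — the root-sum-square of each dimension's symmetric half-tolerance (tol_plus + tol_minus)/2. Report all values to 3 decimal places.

nominal=28.960 wc=[26.677,30.902] rss=0.772

Stack each dimension's contribution:
  -A: nom -19.020 → Σnom=-19.020; wc +0.220/-0.400 → slack +0.220/-0.400; half-tol=0.310, Σhalf²=0.096100
  +B: nom +39.800 → Σnom=20.780; wc +0.240/-0.168 → slack +0.460/-0.568; half-tol=0.204, Σhalf²=0.137716
  -C: nom -14.700 → Σnom=6.080; wc +0.190/-0.190 → slack +0.650/-0.758; half-tol=0.190, Σhalf²=0.173816
  -D: nom -24.200 → Σnom=-18.120; wc +0.060/-0.060 → slack +0.710/-0.818; half-tol=0.060, Σhalf²=0.177416
  -E: nom -19.200 → Σnom=-37.320; wc +0.042/-0.042 → slack +0.752/-0.860; half-tol=0.042, Σhalf²=0.179180
  +F: nom +37.120 → Σnom=-0.200; wc +0.230/-0.070 → slack +0.982/-0.930; half-tol=0.150, Σhalf²=0.201680
  +G: nom +26.970 → Σnom=26.770; wc +0.020/-0.310 → slack +1.002/-1.240; half-tol=0.165, Σhalf²=0.228905
  -H: nom -3.100 → Σnom=23.670; wc +0.459/-0.411 → slack +1.461/-1.651; half-tol=0.435, Σhalf²=0.418130
  -I: nom -17.000 → Σnom=6.670; wc +0.309/-0.460 → slack +1.770/-2.111; half-tol=0.385, Σhalf²=0.565970
  +J: nom +22.290 → Σnom=28.960; wc +0.172/-0.172 → slack +1.942/-2.283; half-tol=0.172, Σhalf²=0.595554
Nominal = 28.960. Worst-case = [28.960 - 2.283, 28.960 + 1.942] = [26.677, 30.902]. RSS = √0.595554 = 0.772.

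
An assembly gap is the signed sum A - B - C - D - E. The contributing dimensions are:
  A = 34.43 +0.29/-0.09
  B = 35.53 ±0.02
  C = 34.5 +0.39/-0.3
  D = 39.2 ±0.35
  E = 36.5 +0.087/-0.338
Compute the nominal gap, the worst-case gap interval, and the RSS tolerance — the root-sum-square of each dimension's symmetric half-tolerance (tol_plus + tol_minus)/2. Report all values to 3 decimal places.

nominal=-111.300 wc=[-112.237,-110.002] rss=0.568

Stack each dimension's contribution:
  +A: nom +34.430 → Σnom=34.430; wc +0.290/-0.090 → slack +0.290/-0.090; half-tol=0.190, Σhalf²=0.036100
  -B: nom -35.530 → Σnom=-1.100; wc +0.020/-0.020 → slack +0.310/-0.110; half-tol=0.020, Σhalf²=0.036500
  -C: nom -34.500 → Σnom=-35.600; wc +0.300/-0.390 → slack +0.610/-0.500; half-tol=0.345, Σhalf²=0.155525
  -D: nom -39.200 → Σnom=-74.800; wc +0.350/-0.350 → slack +0.960/-0.850; half-tol=0.350, Σhalf²=0.278025
  -E: nom -36.500 → Σnom=-111.300; wc +0.338/-0.087 → slack +1.298/-0.937; half-tol=0.213, Σhalf²=0.323181
Nominal = -111.300. Worst-case = [-111.300 - 0.937, -111.300 + 1.298] = [-112.237, -110.002]. RSS = √0.323181 = 0.568.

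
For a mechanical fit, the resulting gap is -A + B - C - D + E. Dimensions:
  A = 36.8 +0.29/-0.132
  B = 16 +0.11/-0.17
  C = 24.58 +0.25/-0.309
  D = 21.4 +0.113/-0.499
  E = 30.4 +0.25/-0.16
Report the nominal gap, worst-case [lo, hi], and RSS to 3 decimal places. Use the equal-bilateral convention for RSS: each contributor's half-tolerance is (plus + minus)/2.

Stack each dimension's contribution:
  -A: nom -36.800 → Σnom=-36.800; wc +0.132/-0.290 → slack +0.132/-0.290; half-tol=0.211, Σhalf²=0.044521
  +B: nom +16.000 → Σnom=-20.800; wc +0.110/-0.170 → slack +0.242/-0.460; half-tol=0.140, Σhalf²=0.064121
  -C: nom -24.580 → Σnom=-45.380; wc +0.309/-0.250 → slack +0.551/-0.710; half-tol=0.279, Σhalf²=0.142241
  -D: nom -21.400 → Σnom=-66.780; wc +0.499/-0.113 → slack +1.050/-0.823; half-tol=0.306, Σhalf²=0.235877
  +E: nom +30.400 → Σnom=-36.380; wc +0.250/-0.160 → slack +1.300/-0.983; half-tol=0.205, Σhalf²=0.277902
Nominal = -36.380. Worst-case = [-36.380 - 0.983, -36.380 + 1.300] = [-37.363, -35.080]. RSS = √0.277902 = 0.527.

nominal=-36.380 wc=[-37.363,-35.080] rss=0.527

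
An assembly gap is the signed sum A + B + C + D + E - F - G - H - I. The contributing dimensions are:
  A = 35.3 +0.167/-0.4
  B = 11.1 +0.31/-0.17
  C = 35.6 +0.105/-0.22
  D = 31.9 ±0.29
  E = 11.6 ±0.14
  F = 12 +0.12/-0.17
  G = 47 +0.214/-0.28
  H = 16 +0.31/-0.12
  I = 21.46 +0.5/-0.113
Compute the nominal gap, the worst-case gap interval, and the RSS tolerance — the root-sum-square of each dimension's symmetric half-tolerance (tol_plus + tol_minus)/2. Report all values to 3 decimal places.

Stack each dimension's contribution:
  +A: nom +35.300 → Σnom=35.300; wc +0.167/-0.400 → slack +0.167/-0.400; half-tol=0.284, Σhalf²=0.080372
  +B: nom +11.100 → Σnom=46.400; wc +0.310/-0.170 → slack +0.477/-0.570; half-tol=0.240, Σhalf²=0.137972
  +C: nom +35.600 → Σnom=82.000; wc +0.105/-0.220 → slack +0.582/-0.790; half-tol=0.163, Σhalf²=0.164379
  +D: nom +31.900 → Σnom=113.900; wc +0.290/-0.290 → slack +0.872/-1.080; half-tol=0.290, Σhalf²=0.248478
  +E: nom +11.600 → Σnom=125.500; wc +0.140/-0.140 → slack +1.012/-1.220; half-tol=0.140, Σhalf²=0.268078
  -F: nom -12.000 → Σnom=113.500; wc +0.170/-0.120 → slack +1.182/-1.340; half-tol=0.145, Σhalf²=0.289104
  -G: nom -47.000 → Σnom=66.500; wc +0.280/-0.214 → slack +1.462/-1.554; half-tol=0.247, Σhalf²=0.350112
  -H: nom -16.000 → Σnom=50.500; wc +0.120/-0.310 → slack +1.582/-1.864; half-tol=0.215, Σhalf²=0.396338
  -I: nom -21.460 → Σnom=29.040; wc +0.113/-0.500 → slack +1.695/-2.364; half-tol=0.306, Σhalf²=0.490280
Nominal = 29.040. Worst-case = [29.040 - 2.364, 29.040 + 1.695] = [26.676, 30.735]. RSS = √0.490280 = 0.700.

nominal=29.040 wc=[26.676,30.735] rss=0.700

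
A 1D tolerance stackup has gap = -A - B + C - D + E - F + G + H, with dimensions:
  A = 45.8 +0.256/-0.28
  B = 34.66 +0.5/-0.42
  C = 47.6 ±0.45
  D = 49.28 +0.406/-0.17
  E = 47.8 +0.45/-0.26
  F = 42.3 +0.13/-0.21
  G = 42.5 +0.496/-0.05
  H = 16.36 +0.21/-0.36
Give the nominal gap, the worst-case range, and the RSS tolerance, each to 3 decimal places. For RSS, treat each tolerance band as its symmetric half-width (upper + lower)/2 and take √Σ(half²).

Stack each dimension's contribution:
  -A: nom -45.800 → Σnom=-45.800; wc +0.280/-0.256 → slack +0.280/-0.256; half-tol=0.268, Σhalf²=0.071824
  -B: nom -34.660 → Σnom=-80.460; wc +0.420/-0.500 → slack +0.700/-0.756; half-tol=0.460, Σhalf²=0.283424
  +C: nom +47.600 → Σnom=-32.860; wc +0.450/-0.450 → slack +1.150/-1.206; half-tol=0.450, Σhalf²=0.485924
  -D: nom -49.280 → Σnom=-82.140; wc +0.170/-0.406 → slack +1.320/-1.612; half-tol=0.288, Σhalf²=0.568868
  +E: nom +47.800 → Σnom=-34.340; wc +0.450/-0.260 → slack +1.770/-1.872; half-tol=0.355, Σhalf²=0.694893
  -F: nom -42.300 → Σnom=-76.640; wc +0.210/-0.130 → slack +1.980/-2.002; half-tol=0.170, Σhalf²=0.723793
  +G: nom +42.500 → Σnom=-34.140; wc +0.496/-0.050 → slack +2.476/-2.052; half-tol=0.273, Σhalf²=0.798322
  +H: nom +16.360 → Σnom=-17.780; wc +0.210/-0.360 → slack +2.686/-2.412; half-tol=0.285, Σhalf²=0.879547
Nominal = -17.780. Worst-case = [-17.780 - 2.412, -17.780 + 2.686] = [-20.192, -15.094]. RSS = √0.879547 = 0.938.

nominal=-17.780 wc=[-20.192,-15.094] rss=0.938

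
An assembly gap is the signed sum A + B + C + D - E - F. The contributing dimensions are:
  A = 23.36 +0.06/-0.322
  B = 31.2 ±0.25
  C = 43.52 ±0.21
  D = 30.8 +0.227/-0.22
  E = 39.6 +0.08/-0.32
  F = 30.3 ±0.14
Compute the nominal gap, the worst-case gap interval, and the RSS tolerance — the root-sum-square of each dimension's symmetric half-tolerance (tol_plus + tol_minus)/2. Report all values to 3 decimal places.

Stack each dimension's contribution:
  +A: nom +23.360 → Σnom=23.360; wc +0.060/-0.322 → slack +0.060/-0.322; half-tol=0.191, Σhalf²=0.036481
  +B: nom +31.200 → Σnom=54.560; wc +0.250/-0.250 → slack +0.310/-0.572; half-tol=0.250, Σhalf²=0.098981
  +C: nom +43.520 → Σnom=98.080; wc +0.210/-0.210 → slack +0.520/-0.782; half-tol=0.210, Σhalf²=0.143081
  +D: nom +30.800 → Σnom=128.880; wc +0.227/-0.220 → slack +0.747/-1.002; half-tol=0.224, Σhalf²=0.193033
  -E: nom -39.600 → Σnom=89.280; wc +0.320/-0.080 → slack +1.067/-1.082; half-tol=0.200, Σhalf²=0.233033
  -F: nom -30.300 → Σnom=58.980; wc +0.140/-0.140 → slack +1.207/-1.222; half-tol=0.140, Σhalf²=0.252633
Nominal = 58.980. Worst-case = [58.980 - 1.222, 58.980 + 1.207] = [57.758, 60.187]. RSS = √0.252633 = 0.503.

nominal=58.980 wc=[57.758,60.187] rss=0.503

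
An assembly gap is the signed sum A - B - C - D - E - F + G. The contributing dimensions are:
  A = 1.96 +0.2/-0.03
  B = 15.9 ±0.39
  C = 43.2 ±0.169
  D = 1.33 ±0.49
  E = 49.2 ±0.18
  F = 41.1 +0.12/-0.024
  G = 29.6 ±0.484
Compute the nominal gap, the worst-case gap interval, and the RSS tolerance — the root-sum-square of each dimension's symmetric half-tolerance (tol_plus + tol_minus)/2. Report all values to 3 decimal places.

nominal=-119.170 wc=[-121.033,-117.233] rss=0.840

Stack each dimension's contribution:
  +A: nom +1.960 → Σnom=1.960; wc +0.200/-0.030 → slack +0.200/-0.030; half-tol=0.115, Σhalf²=0.013225
  -B: nom -15.900 → Σnom=-13.940; wc +0.390/-0.390 → slack +0.590/-0.420; half-tol=0.390, Σhalf²=0.165325
  -C: nom -43.200 → Σnom=-57.140; wc +0.169/-0.169 → slack +0.759/-0.589; half-tol=0.169, Σhalf²=0.193886
  -D: nom -1.330 → Σnom=-58.470; wc +0.490/-0.490 → slack +1.249/-1.079; half-tol=0.490, Σhalf²=0.433986
  -E: nom -49.200 → Σnom=-107.670; wc +0.180/-0.180 → slack +1.429/-1.259; half-tol=0.180, Σhalf²=0.466386
  -F: nom -41.100 → Σnom=-148.770; wc +0.024/-0.120 → slack +1.453/-1.379; half-tol=0.072, Σhalf²=0.471570
  +G: nom +29.600 → Σnom=-119.170; wc +0.484/-0.484 → slack +1.937/-1.863; half-tol=0.484, Σhalf²=0.705826
Nominal = -119.170. Worst-case = [-119.170 - 1.863, -119.170 + 1.937] = [-121.033, -117.233]. RSS = √0.705826 = 0.840.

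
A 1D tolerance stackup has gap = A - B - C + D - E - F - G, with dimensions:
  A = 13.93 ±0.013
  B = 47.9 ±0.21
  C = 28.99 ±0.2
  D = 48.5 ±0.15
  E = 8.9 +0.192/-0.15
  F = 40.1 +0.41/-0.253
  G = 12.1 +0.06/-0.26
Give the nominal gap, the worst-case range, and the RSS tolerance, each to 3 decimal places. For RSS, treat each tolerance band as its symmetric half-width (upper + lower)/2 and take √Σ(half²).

Stack each dimension's contribution:
  +A: nom +13.930 → Σnom=13.930; wc +0.013/-0.013 → slack +0.013/-0.013; half-tol=0.013, Σhalf²=0.000169
  -B: nom -47.900 → Σnom=-33.970; wc +0.210/-0.210 → slack +0.223/-0.223; half-tol=0.210, Σhalf²=0.044269
  -C: nom -28.990 → Σnom=-62.960; wc +0.200/-0.200 → slack +0.423/-0.423; half-tol=0.200, Σhalf²=0.084269
  +D: nom +48.500 → Σnom=-14.460; wc +0.150/-0.150 → slack +0.573/-0.573; half-tol=0.150, Σhalf²=0.106769
  -E: nom -8.900 → Σnom=-23.360; wc +0.150/-0.192 → slack +0.723/-0.765; half-tol=0.171, Σhalf²=0.136010
  -F: nom -40.100 → Σnom=-63.460; wc +0.253/-0.410 → slack +0.976/-1.175; half-tol=0.332, Σhalf²=0.245902
  -G: nom -12.100 → Σnom=-75.560; wc +0.260/-0.060 → slack +1.236/-1.235; half-tol=0.160, Σhalf²=0.271502
Nominal = -75.560. Worst-case = [-75.560 - 1.235, -75.560 + 1.236] = [-76.795, -74.324]. RSS = √0.271502 = 0.521.

nominal=-75.560 wc=[-76.795,-74.324] rss=0.521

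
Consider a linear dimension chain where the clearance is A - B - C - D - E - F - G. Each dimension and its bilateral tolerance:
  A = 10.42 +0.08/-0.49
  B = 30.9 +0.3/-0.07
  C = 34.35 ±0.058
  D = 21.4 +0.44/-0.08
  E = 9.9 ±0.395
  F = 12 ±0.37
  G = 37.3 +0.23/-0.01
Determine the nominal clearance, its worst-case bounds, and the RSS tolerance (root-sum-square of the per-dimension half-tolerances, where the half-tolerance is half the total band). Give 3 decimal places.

Stack each dimension's contribution:
  +A: nom +10.420 → Σnom=10.420; wc +0.080/-0.490 → slack +0.080/-0.490; half-tol=0.285, Σhalf²=0.081225
  -B: nom -30.900 → Σnom=-20.480; wc +0.070/-0.300 → slack +0.150/-0.790; half-tol=0.185, Σhalf²=0.115450
  -C: nom -34.350 → Σnom=-54.830; wc +0.058/-0.058 → slack +0.208/-0.848; half-tol=0.058, Σhalf²=0.118814
  -D: nom -21.400 → Σnom=-76.230; wc +0.080/-0.440 → slack +0.288/-1.288; half-tol=0.260, Σhalf²=0.186414
  -E: nom -9.900 → Σnom=-86.130; wc +0.395/-0.395 → slack +0.683/-1.683; half-tol=0.395, Σhalf²=0.342439
  -F: nom -12.000 → Σnom=-98.130; wc +0.370/-0.370 → slack +1.053/-2.053; half-tol=0.370, Σhalf²=0.479339
  -G: nom -37.300 → Σnom=-135.430; wc +0.010/-0.230 → slack +1.063/-2.283; half-tol=0.120, Σhalf²=0.493739
Nominal = -135.430. Worst-case = [-135.430 - 2.283, -135.430 + 1.063] = [-137.713, -134.367]. RSS = √0.493739 = 0.703.

nominal=-135.430 wc=[-137.713,-134.367] rss=0.703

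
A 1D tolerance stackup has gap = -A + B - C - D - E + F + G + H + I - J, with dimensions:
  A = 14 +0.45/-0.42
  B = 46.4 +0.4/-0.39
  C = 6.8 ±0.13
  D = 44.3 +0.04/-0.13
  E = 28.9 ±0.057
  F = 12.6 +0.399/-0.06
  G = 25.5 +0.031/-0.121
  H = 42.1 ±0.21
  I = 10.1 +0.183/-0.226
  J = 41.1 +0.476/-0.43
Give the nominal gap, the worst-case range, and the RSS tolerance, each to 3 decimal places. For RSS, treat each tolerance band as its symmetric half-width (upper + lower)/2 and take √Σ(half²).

Stack each dimension's contribution:
  -A: nom -14.000 → Σnom=-14.000; wc +0.420/-0.450 → slack +0.420/-0.450; half-tol=0.435, Σhalf²=0.189225
  +B: nom +46.400 → Σnom=32.400; wc +0.400/-0.390 → slack +0.820/-0.840; half-tol=0.395, Σhalf²=0.345250
  -C: nom -6.800 → Σnom=25.600; wc +0.130/-0.130 → slack +0.950/-0.970; half-tol=0.130, Σhalf²=0.362150
  -D: nom -44.300 → Σnom=-18.700; wc +0.130/-0.040 → slack +1.080/-1.010; half-tol=0.085, Σhalf²=0.369375
  -E: nom -28.900 → Σnom=-47.600; wc +0.057/-0.057 → slack +1.137/-1.067; half-tol=0.057, Σhalf²=0.372624
  +F: nom +12.600 → Σnom=-35.000; wc +0.399/-0.060 → slack +1.536/-1.127; half-tol=0.230, Σhalf²=0.425294
  +G: nom +25.500 → Σnom=-9.500; wc +0.031/-0.121 → slack +1.567/-1.248; half-tol=0.076, Σhalf²=0.431070
  +H: nom +42.100 → Σnom=32.600; wc +0.210/-0.210 → slack +1.777/-1.458; half-tol=0.210, Σhalf²=0.475170
  +I: nom +10.100 → Σnom=42.700; wc +0.183/-0.226 → slack +1.960/-1.684; half-tol=0.205, Σhalf²=0.516991
  -J: nom -41.100 → Σnom=1.600; wc +0.430/-0.476 → slack +2.390/-2.160; half-tol=0.453, Σhalf²=0.722200
Nominal = 1.600. Worst-case = [1.600 - 2.160, 1.600 + 2.390] = [-0.560, 3.990]. RSS = √0.722200 = 0.850.

nominal=1.600 wc=[-0.560,3.990] rss=0.850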